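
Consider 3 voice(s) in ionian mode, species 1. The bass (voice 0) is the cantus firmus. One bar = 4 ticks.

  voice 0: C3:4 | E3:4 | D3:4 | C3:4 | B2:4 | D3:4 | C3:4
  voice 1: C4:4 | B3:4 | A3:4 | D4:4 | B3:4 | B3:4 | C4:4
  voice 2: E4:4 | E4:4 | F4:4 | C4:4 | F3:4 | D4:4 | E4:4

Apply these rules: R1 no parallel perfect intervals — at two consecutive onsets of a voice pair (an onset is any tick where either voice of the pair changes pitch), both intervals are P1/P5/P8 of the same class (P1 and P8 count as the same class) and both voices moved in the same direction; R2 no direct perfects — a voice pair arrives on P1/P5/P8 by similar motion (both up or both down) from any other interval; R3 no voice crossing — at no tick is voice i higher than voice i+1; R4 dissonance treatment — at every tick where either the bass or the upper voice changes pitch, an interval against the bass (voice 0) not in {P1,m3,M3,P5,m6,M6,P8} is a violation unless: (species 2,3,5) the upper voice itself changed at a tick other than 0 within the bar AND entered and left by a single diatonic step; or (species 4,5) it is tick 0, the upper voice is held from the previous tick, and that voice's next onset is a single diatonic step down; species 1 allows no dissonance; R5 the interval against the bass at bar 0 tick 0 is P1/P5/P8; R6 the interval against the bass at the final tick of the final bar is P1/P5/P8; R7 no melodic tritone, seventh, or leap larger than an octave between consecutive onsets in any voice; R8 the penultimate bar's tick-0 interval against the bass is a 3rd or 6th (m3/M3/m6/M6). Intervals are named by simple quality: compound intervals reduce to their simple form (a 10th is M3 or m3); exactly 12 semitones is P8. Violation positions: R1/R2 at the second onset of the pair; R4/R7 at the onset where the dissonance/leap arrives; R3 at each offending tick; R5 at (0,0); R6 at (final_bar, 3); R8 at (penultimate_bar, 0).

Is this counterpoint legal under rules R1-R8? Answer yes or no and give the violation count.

bar 0: v0=C3 v1=C4 v2=E4 (M3)
bar 1: v0=E3 v1=B3 v2=E4 (P8)
bar 2: v0=D3 v1=A3 v2=F4 (m3)
bar 3: v0=C3 v1=D4 v2=C4 (P8)
bar 4: v0=B2 v1=B3 v2=F3 (TT)
bar 5: v0=D3 v1=B3 v2=D4 (P8)
bar 6: v0=C3 v1=C4 v2=E4 (M3)
  R5 @ bar0.0: opens on M3
  R1 @ bar2.0: E3/B3 P5 -> D3/A3 P5 similar
  R2 @ bar3.0: D3/F4 m3 -> C3/C4 P8 similar
  R3 @ bar3.0: D4 above C4
  R4 @ bar3.0: C3/D4 M2 untreated
  R3 @ bar3.1: D4 above C4
  R3 @ bar3.2: D4 above C4
  R3 @ bar3.3: D4 above C4
  R2 @ bar4.0: C3/D4 M2 -> B2/B3 P8 similar
  R3 @ bar4.0: B3 above F3
  R4 @ bar4.0: B2/F3 TT untreated
  R3 @ bar4.1: B3 above F3
  R3 @ bar4.2: B3 above F3
  R3 @ bar4.3: B3 above F3
  R2 @ bar5.0: B2/F3 TT -> D3/D4 P8 similar
  R8 @ bar5.0: penult P8 not 3rd/6th
  R6 @ bar6.3: closes on M3

No (17 violations)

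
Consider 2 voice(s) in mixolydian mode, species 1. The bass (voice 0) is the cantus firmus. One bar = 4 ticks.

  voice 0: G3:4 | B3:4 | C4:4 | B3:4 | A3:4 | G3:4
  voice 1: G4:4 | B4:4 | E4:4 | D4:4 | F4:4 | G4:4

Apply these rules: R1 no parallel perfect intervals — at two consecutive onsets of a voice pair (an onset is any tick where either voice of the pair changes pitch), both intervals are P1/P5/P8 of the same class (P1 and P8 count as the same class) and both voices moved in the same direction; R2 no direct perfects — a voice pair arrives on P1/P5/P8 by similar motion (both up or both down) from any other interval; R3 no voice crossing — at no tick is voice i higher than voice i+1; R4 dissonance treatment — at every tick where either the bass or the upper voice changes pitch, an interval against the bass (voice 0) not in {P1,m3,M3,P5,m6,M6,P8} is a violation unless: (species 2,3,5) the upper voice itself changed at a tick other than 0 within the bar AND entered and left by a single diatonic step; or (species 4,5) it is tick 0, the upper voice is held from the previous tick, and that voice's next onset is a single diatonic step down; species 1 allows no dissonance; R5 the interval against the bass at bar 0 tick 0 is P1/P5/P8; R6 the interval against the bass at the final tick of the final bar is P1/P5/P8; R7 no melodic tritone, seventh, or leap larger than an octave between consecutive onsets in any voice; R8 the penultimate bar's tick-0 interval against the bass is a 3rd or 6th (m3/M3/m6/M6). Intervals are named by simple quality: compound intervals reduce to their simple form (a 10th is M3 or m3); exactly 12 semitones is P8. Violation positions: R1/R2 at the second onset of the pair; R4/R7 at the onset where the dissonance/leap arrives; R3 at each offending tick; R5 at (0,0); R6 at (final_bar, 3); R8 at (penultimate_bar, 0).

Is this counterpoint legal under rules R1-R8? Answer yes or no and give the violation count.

No (1 violations)

bar 0: v0=G3 v1=G4 (P8)
bar 1: v0=B3 v1=B4 (P8)
bar 2: v0=C4 v1=E4 (M3)
bar 3: v0=B3 v1=D4 (m3)
bar 4: v0=A3 v1=F4 (m6)
bar 5: v0=G3 v1=G4 (P8)
  R1 @ bar1.0: G3/G4 P8 -> B3/B4 P8 similar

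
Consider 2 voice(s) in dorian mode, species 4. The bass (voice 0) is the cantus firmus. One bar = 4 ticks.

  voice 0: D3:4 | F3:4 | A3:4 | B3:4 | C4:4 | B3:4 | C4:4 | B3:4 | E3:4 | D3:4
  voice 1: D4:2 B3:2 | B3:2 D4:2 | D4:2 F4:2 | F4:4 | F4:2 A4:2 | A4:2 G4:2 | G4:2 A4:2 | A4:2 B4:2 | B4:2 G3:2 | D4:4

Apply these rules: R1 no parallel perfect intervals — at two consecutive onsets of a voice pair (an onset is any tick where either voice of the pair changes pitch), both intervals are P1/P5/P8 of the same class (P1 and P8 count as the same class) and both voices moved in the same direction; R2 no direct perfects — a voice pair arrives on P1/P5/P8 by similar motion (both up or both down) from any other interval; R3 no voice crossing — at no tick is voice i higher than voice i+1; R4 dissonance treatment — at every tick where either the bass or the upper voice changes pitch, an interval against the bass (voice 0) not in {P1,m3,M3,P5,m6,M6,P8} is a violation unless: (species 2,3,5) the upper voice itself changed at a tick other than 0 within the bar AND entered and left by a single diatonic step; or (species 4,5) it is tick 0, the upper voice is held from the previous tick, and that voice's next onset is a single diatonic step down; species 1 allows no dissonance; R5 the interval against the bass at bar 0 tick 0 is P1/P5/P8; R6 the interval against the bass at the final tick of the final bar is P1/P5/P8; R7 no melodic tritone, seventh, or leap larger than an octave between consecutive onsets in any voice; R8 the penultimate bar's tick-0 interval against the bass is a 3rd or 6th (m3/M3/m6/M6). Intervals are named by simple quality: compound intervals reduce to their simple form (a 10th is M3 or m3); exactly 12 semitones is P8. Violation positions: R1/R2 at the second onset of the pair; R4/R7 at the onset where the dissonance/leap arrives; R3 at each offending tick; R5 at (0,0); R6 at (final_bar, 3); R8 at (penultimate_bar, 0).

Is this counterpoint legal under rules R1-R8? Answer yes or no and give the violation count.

No (7 violations)

bar 0: v0=D3 v1=D4 (P8)
bar 1: v0=F3 v1=B3 (TT)
bar 2: v0=A3 v1=D4 (P4)
bar 3: v0=B3 v1=F4 (TT)
bar 4: v0=C4 v1=F4 (P4)
bar 5: v0=B3 v1=A4 (m7)
bar 6: v0=C4 v1=G4 (P5)
bar 7: v0=B3 v1=A4 (m7)
bar 8: v0=E3 v1=B4 (P5)
bar 9: v0=D3 v1=D4 (P8)
  R4 @ bar1.0: F3/B3 TT untreated
  R4 @ bar2.0: A3/D4 P4 untreated
  R4 @ bar3.0: B3/F4 TT untreated
  R4 @ bar4.0: C4/F4 P4 untreated
  R4 @ bar7.0: B3/A4 m7 untreated
  R8 @ bar8.0: penult P5 not 3rd/6th
  R7 @ bar8.2: B4->G3 leap 16st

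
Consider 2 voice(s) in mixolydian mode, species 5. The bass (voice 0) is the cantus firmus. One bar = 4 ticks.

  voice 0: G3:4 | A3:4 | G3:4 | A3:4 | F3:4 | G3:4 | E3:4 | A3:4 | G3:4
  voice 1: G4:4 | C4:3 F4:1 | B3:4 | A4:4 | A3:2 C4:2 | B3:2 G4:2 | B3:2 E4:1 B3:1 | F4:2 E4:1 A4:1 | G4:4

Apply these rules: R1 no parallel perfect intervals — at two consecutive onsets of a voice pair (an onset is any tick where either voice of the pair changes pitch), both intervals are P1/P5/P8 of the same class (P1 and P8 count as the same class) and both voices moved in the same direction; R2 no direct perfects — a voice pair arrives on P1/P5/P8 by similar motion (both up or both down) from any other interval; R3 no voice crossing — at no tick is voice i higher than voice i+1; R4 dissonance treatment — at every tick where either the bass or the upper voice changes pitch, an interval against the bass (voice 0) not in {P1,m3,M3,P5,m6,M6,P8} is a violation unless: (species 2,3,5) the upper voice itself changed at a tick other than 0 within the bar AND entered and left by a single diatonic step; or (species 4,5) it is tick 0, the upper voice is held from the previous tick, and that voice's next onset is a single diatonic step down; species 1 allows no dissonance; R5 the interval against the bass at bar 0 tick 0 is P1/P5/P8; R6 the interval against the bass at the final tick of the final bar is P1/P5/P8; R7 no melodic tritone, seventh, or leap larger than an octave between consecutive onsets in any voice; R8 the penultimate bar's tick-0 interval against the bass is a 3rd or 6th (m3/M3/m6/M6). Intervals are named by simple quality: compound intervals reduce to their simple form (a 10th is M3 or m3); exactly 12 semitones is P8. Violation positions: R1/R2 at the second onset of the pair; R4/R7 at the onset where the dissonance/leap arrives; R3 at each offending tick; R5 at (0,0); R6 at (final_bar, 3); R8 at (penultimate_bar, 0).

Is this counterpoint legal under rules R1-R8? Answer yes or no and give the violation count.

bar 0: v0=G3 v1=G4 (P8)
bar 1: v0=A3 v1=C4 (m3)
bar 2: v0=G3 v1=B3 (M3)
bar 3: v0=A3 v1=A4 (P8)
bar 4: v0=F3 v1=A3 (M3)
bar 5: v0=G3 v1=B3 (M3)
bar 6: v0=E3 v1=B3 (P5)
bar 7: v0=A3 v1=F4 (m6)
bar 8: v0=G3 v1=G4 (P8)
  R7 @ bar2.0: F4->B3 leap 6st
  R2 @ bar3.0: G3/B3 M3 -> A3/A4 P8 similar
  R7 @ bar3.0: B3->A4 leap 10st
  R2 @ bar6.0: G3/G4 P8 -> E3/B3 P5 similar
  R7 @ bar7.0: B3->F4 leap 6st
  R1 @ bar8.0: A3/A4 P8 -> G3/G4 P8 similar

No (6 violations)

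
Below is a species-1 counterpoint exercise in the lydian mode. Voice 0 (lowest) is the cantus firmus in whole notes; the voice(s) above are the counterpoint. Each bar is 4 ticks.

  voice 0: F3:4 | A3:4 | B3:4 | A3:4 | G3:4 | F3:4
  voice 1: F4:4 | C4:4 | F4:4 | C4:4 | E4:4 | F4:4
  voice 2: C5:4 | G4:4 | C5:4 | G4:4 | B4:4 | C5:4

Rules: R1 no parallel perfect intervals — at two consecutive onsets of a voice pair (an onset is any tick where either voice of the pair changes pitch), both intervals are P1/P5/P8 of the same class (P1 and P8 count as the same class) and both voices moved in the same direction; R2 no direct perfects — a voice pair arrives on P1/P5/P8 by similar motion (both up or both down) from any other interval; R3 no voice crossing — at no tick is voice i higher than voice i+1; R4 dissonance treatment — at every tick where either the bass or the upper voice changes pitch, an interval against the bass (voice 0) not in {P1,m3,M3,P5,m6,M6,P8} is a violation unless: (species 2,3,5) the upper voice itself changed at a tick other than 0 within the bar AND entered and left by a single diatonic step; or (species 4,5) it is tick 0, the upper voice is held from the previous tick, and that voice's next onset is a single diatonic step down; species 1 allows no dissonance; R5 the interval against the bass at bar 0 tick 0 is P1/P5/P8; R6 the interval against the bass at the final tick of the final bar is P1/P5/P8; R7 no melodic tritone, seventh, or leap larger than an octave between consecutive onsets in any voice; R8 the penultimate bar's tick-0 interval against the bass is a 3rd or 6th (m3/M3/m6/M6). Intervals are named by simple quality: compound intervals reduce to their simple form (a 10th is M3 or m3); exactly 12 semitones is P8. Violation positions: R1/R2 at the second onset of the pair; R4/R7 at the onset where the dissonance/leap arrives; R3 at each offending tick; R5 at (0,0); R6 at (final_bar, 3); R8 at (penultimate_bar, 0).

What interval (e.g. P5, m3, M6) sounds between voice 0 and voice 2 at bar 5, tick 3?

P5

voice 0=F3 voice 2=C5 -> P5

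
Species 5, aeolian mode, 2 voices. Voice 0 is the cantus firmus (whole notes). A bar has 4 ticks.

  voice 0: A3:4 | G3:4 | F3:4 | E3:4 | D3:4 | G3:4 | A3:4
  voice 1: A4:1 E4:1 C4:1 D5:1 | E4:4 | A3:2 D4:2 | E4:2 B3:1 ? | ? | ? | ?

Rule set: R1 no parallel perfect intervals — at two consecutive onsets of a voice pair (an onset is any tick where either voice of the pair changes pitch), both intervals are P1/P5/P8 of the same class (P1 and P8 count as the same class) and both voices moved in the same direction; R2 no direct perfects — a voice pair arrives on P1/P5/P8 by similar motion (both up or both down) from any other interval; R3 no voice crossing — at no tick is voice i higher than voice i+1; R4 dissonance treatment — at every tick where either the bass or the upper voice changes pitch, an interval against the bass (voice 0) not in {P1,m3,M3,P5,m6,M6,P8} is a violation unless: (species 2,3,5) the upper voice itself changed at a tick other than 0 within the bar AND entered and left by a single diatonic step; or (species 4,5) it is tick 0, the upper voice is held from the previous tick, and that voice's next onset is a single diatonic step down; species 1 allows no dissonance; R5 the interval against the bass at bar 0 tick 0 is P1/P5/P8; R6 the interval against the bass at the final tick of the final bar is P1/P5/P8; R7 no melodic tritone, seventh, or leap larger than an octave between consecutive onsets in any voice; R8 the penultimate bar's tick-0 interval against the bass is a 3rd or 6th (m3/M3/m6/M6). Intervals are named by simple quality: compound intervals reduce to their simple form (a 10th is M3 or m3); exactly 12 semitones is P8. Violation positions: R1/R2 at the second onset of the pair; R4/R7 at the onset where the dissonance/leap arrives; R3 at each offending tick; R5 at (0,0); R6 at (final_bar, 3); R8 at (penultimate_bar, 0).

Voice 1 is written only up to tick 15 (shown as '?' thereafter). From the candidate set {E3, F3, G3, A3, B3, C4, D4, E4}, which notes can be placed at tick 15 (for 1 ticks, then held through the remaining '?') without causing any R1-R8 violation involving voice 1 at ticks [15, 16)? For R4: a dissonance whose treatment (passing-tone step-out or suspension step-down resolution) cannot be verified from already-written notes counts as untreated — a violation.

E3: legal
F3: violates R4,R7
G3: legal
A3: violates R4
B3: legal
C4: legal
D4: violates R4
E4: legal

{B3, C4, E3, E4, G3}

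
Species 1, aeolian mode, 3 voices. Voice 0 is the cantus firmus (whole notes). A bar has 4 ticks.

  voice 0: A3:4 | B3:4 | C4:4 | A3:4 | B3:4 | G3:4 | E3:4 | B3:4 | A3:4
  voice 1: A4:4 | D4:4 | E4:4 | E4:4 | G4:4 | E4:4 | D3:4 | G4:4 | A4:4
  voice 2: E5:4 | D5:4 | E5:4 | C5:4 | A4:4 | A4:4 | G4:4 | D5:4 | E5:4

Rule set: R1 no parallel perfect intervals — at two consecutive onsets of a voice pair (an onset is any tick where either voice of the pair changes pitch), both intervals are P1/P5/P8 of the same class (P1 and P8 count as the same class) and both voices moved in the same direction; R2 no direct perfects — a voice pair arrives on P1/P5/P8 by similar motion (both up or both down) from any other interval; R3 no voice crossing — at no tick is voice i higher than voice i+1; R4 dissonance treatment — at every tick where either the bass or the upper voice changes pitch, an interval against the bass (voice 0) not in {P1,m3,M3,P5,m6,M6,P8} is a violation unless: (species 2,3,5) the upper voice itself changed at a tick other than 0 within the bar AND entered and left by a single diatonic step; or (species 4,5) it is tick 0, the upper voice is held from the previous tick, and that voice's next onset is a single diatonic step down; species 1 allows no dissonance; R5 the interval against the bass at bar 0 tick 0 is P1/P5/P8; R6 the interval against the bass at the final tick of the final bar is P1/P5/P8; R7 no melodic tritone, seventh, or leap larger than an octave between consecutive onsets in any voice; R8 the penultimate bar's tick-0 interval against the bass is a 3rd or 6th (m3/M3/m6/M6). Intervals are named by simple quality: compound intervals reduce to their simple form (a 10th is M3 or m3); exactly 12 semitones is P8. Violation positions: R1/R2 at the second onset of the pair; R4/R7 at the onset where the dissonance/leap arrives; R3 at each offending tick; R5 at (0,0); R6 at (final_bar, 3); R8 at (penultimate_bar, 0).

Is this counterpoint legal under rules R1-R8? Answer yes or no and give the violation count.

No (13 violations)

bar 0: v0=A3 v1=A4 v2=E5 (P5)
bar 1: v0=B3 v1=D4 v2=D5 (m3)
bar 2: v0=C4 v1=E4 v2=E5 (M3)
bar 3: v0=A3 v1=E4 v2=C5 (m3)
bar 4: v0=B3 v1=G4 v2=A4 (m7)
bar 5: v0=G3 v1=E4 v2=A4 (M2)
bar 6: v0=E3 v1=D3 v2=G4 (m3)
bar 7: v0=B3 v1=G4 v2=D5 (m3)
bar 8: v0=A3 v1=A4 v2=E5 (P5)
  R2 @ bar1.0: A4/E5 P5 -> D4/D5 P8 similar
  R1 @ bar2.0: D4/D5 P8 -> E4/E5 P8 similar
  R4 @ bar4.0: B3/A4 m7 untreated
  R4 @ bar5.0: G3/A4 M2 untreated
  R3 @ bar6.0: E3 above D3
  R4 @ bar6.0: E3/D3 M2 untreated
  R7 @ bar6.0: E4->D3 leap 14st
  R3 @ bar6.1: E3 above D3
  R3 @ bar6.2: E3 above D3
  R3 @ bar6.3: E3 above D3
  R2 @ bar7.0: D3/G4 P4 -> G4/D5 P5 similar
  R7 @ bar7.0: D3->G4 leap 17st
  R1 @ bar8.0: G4/D5 P5 -> A4/E5 P5 similar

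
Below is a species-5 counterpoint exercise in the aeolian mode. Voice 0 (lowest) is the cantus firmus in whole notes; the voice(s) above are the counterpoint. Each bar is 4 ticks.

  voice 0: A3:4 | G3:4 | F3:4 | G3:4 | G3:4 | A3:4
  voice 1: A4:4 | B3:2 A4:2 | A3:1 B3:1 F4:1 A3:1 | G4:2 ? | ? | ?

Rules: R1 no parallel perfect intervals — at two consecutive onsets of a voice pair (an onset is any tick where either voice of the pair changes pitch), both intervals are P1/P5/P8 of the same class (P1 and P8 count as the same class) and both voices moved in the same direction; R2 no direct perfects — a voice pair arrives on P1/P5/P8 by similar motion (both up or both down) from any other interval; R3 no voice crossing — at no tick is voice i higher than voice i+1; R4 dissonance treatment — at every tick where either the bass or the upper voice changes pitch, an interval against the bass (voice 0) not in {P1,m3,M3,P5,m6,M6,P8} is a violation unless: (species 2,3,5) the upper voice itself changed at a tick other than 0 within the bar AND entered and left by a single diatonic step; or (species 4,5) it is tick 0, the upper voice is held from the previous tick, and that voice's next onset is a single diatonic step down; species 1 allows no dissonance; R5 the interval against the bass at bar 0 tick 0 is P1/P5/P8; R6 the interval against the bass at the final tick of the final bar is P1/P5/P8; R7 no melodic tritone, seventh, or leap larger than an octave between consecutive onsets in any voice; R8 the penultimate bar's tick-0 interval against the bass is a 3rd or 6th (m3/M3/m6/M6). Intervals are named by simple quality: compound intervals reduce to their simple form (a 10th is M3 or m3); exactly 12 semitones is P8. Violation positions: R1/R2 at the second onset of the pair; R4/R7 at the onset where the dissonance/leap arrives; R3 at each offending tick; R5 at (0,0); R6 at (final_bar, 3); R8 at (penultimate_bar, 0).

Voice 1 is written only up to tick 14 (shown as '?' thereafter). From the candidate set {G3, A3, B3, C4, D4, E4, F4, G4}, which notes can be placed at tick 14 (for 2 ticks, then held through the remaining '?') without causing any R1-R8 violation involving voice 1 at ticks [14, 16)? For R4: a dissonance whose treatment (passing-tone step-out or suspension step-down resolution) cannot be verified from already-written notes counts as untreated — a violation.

G3: legal
A3: violates R4,R7
B3: legal
C4: violates R4
D4: legal
E4: legal
F4: violates R4
G4: legal

{B3, D4, E4, G3, G4}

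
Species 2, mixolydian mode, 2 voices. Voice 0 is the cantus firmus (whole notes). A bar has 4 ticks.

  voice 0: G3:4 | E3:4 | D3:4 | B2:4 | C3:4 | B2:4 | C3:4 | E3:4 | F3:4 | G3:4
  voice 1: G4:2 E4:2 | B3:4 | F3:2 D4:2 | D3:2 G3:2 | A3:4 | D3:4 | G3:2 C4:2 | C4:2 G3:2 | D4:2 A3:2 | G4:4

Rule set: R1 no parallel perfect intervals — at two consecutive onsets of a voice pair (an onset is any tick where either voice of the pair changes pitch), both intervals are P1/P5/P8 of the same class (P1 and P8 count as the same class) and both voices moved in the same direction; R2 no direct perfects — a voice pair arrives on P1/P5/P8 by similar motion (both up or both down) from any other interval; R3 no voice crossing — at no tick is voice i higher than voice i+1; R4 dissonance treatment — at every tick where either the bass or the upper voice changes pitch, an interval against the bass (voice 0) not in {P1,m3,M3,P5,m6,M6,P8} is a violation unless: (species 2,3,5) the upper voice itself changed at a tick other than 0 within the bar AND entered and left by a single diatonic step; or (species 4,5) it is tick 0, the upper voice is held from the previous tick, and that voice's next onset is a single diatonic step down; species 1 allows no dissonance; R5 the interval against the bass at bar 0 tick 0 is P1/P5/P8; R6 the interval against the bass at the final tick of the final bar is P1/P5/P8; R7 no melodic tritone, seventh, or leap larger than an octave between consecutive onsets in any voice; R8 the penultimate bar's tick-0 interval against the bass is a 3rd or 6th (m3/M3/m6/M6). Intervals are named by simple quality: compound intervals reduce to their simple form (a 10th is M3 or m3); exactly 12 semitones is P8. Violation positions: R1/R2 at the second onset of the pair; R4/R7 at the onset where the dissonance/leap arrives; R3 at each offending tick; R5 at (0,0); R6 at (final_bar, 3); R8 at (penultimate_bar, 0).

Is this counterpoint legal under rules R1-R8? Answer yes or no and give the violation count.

bar 0: v0=G3 v1=G4 (P8)
bar 1: v0=E3 v1=B3 (P5)
bar 2: v0=D3 v1=F3 (m3)
bar 3: v0=B2 v1=D3 (m3)
bar 4: v0=C3 v1=A3 (M6)
bar 5: v0=B2 v1=D3 (m3)
bar 6: v0=C3 v1=G3 (P5)
bar 7: v0=E3 v1=C4 (m6)
bar 8: v0=F3 v1=D4 (M6)
bar 9: v0=G3 v1=G4 (P8)
  R2 @ bar1.0: G3/E4 M6 -> E3/B3 P5 similar
  R7 @ bar2.0: B3->F3 leap 6st
  R2 @ bar6.0: B2/D3 m3 -> C3/G3 P5 similar
  R2 @ bar9.0: F3/A3 M3 -> G3/G4 P8 similar
  R7 @ bar9.0: A3->G4 leap 10st

No (5 violations)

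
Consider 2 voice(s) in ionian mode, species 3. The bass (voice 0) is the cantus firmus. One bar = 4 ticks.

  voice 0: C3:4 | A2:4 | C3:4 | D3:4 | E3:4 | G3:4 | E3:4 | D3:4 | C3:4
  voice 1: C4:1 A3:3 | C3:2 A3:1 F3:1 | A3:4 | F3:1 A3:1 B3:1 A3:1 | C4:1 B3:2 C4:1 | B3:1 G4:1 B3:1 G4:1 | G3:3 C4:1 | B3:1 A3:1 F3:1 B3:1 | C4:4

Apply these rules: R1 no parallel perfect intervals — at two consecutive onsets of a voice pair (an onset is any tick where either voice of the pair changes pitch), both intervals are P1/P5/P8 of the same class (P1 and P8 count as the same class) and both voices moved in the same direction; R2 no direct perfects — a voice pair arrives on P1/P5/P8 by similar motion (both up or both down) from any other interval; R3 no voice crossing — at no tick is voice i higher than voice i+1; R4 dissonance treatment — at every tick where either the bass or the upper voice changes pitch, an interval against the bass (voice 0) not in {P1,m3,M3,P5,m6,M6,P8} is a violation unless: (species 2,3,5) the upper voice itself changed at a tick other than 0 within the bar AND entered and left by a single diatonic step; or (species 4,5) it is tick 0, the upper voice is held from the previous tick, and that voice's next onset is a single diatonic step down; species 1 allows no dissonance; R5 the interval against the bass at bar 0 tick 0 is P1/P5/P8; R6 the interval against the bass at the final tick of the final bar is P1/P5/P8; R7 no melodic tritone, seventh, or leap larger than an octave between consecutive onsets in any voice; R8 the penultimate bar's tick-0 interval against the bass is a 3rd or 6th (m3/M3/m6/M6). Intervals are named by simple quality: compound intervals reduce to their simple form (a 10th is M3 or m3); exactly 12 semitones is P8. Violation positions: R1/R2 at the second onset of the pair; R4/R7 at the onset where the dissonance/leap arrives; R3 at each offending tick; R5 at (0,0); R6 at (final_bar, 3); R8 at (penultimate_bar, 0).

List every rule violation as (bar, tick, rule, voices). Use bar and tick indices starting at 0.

(7, 3, R7, (1,))

bar 0: v0=C3 v1=C4 downbeat P8
bar 1: v0=A2 v1=C3 downbeat m3
bar 2: v0=C3 v1=A3 downbeat M6
bar 3: v0=D3 v1=F3 downbeat m3
bar 4: v0=E3 v1=C4 downbeat m6
bar 5: v0=G3 v1=B3 downbeat M3
bar 6: v0=E3 v1=G3 downbeat m3
bar 7: v0=D3 v1=B3 downbeat M6
bar 8: v0=C3 v1=C4 downbeat P8
  -> R7 @ bar 7 tick 3 v(1,): F3->B3 leap 6st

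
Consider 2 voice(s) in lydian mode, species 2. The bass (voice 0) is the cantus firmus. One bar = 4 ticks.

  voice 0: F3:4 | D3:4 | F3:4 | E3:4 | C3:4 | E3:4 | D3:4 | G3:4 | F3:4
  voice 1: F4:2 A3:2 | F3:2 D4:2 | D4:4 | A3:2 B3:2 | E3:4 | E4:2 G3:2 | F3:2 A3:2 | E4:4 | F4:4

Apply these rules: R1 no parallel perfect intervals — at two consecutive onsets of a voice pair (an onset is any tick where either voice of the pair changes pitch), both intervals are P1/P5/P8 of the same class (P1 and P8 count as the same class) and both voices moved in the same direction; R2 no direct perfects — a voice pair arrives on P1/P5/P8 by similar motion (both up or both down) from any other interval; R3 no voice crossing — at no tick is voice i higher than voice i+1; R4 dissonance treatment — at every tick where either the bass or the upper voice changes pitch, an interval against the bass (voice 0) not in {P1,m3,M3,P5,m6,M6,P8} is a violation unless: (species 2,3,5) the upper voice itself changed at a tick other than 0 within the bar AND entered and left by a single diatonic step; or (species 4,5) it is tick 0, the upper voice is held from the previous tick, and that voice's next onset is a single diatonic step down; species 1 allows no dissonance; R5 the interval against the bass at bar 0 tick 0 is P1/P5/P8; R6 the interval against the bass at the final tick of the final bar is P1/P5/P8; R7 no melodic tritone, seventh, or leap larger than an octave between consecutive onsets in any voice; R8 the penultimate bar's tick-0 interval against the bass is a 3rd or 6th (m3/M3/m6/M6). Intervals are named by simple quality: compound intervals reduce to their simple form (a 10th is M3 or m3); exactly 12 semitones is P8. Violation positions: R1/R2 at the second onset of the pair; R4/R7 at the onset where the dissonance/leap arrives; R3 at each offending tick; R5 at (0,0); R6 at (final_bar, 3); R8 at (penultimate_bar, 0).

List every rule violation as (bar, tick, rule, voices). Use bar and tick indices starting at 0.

bar 0: v0=F3 v1=F4 downbeat P8
bar 1: v0=D3 v1=F3 downbeat m3
bar 2: v0=F3 v1=D4 downbeat M6
bar 3: v0=E3 v1=A3 downbeat P4
bar 4: v0=C3 v1=E3 downbeat M3
bar 5: v0=E3 v1=E4 downbeat P8
bar 6: v0=D3 v1=F3 downbeat m3
bar 7: v0=G3 v1=E4 downbeat M6
bar 8: v0=F3 v1=F4 downbeat P8
  -> R4 @ bar 3 tick 0 v(0, 1): E3/A3 P4 untreated
  -> R2 @ bar 5 tick 0 v(0, 1): C3/E3 M3 -> E3/E4 P8 similar

(3, 0, R4, (0, 1))
(5, 0, R2, (0, 1))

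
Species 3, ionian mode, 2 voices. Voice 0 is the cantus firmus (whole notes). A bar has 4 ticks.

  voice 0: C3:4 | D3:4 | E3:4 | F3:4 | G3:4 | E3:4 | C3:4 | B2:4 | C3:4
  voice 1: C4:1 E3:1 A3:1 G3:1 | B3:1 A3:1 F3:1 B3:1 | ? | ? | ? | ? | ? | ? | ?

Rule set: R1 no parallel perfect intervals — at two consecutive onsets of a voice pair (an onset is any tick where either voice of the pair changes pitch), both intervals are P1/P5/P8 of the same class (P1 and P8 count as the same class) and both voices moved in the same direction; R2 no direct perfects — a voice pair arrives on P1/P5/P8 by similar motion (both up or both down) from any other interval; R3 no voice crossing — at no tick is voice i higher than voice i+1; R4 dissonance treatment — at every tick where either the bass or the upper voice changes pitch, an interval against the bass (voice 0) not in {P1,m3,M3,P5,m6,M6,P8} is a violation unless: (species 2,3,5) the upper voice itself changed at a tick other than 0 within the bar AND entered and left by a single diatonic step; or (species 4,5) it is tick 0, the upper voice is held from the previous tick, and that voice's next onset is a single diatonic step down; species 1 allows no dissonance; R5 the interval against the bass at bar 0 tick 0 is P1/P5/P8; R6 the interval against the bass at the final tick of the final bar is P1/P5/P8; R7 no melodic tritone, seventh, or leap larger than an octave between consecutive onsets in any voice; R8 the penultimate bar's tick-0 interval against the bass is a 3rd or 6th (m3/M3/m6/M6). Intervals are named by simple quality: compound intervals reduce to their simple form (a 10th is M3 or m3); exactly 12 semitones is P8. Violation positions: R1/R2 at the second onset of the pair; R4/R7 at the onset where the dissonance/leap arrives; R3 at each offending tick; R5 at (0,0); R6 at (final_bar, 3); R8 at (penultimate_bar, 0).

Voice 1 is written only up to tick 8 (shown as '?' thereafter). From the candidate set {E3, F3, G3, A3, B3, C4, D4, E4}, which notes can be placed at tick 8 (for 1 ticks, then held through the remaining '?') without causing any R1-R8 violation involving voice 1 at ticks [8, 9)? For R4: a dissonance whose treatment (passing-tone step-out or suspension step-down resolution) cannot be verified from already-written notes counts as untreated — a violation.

{B3, C4, E3, G3}

E3: legal
F3: violates R4,R7
G3: legal
A3: violates R4
B3: legal
C4: legal
D4: violates R4
E4: violates R2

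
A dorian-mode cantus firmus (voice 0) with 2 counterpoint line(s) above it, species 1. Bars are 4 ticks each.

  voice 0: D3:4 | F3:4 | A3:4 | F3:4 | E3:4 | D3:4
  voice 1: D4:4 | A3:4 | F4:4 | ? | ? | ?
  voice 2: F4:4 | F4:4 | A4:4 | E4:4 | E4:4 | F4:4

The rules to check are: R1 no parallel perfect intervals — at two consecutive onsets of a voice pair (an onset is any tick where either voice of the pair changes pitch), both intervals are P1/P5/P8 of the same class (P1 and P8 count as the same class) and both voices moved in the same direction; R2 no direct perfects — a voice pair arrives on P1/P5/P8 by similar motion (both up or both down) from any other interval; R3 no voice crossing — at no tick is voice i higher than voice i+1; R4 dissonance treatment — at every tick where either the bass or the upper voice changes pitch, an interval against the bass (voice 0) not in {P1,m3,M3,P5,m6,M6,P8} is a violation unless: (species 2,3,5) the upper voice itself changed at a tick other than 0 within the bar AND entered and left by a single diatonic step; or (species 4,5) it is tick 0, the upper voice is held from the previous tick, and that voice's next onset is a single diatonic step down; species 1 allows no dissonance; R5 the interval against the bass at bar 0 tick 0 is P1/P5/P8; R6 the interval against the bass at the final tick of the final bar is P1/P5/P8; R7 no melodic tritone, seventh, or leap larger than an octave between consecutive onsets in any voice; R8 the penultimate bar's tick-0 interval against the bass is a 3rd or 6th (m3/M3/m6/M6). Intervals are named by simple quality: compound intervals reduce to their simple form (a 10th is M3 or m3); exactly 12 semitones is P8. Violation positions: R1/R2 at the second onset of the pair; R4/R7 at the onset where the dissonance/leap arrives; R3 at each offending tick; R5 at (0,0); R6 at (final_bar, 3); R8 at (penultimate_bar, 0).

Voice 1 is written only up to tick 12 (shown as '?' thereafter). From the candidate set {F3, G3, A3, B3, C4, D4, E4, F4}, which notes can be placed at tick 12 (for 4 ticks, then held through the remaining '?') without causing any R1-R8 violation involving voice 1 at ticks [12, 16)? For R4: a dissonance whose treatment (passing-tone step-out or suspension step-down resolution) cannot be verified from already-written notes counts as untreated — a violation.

{D4}

F3: violates R2
G3: violates R4,R7
A3: violates R2
B3: violates R4,R7
C4: violates R2
D4: legal
E4: violates R2,R4
F4: violates R3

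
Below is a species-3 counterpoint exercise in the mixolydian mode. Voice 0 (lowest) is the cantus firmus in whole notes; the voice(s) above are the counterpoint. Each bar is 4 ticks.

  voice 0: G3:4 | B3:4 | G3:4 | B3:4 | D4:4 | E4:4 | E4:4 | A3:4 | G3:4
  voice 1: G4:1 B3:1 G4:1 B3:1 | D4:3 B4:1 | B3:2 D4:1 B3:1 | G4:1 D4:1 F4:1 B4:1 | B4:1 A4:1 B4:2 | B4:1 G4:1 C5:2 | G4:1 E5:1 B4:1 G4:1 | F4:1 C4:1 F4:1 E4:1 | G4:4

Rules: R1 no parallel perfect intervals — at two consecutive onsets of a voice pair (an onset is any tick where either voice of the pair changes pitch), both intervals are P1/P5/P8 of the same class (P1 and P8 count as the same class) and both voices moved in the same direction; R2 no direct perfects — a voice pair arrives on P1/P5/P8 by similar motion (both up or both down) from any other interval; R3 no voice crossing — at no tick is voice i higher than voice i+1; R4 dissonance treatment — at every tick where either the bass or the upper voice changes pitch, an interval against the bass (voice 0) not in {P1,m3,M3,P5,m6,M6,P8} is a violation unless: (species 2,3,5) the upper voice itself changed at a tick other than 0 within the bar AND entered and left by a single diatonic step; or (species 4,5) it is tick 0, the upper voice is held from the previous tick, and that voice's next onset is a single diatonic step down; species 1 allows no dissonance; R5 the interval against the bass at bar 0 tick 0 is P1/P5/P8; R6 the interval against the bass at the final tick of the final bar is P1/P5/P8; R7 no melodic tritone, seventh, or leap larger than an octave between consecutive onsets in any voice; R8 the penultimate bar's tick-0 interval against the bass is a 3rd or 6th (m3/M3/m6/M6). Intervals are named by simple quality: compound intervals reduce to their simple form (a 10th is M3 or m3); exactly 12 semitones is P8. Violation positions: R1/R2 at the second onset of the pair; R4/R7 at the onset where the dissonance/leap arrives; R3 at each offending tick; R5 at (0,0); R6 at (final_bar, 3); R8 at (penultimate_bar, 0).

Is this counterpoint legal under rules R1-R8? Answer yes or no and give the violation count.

bar 0: v0=G3 v1=G4 (P8)
bar 1: v0=B3 v1=D4 (m3)
bar 2: v0=G3 v1=B3 (M3)
bar 3: v0=B3 v1=G4 (m6)
bar 4: v0=D4 v1=B4 (M6)
bar 5: v0=E4 v1=B4 (P5)
bar 6: v0=E4 v1=G4 (m3)
bar 7: v0=A3 v1=F4 (m6)
bar 8: v0=G3 v1=G4 (P8)
  R4 @ bar3.2: B3/F4 TT untreated
  R7 @ bar3.3: F4->B4 leap 6st

No (2 violations)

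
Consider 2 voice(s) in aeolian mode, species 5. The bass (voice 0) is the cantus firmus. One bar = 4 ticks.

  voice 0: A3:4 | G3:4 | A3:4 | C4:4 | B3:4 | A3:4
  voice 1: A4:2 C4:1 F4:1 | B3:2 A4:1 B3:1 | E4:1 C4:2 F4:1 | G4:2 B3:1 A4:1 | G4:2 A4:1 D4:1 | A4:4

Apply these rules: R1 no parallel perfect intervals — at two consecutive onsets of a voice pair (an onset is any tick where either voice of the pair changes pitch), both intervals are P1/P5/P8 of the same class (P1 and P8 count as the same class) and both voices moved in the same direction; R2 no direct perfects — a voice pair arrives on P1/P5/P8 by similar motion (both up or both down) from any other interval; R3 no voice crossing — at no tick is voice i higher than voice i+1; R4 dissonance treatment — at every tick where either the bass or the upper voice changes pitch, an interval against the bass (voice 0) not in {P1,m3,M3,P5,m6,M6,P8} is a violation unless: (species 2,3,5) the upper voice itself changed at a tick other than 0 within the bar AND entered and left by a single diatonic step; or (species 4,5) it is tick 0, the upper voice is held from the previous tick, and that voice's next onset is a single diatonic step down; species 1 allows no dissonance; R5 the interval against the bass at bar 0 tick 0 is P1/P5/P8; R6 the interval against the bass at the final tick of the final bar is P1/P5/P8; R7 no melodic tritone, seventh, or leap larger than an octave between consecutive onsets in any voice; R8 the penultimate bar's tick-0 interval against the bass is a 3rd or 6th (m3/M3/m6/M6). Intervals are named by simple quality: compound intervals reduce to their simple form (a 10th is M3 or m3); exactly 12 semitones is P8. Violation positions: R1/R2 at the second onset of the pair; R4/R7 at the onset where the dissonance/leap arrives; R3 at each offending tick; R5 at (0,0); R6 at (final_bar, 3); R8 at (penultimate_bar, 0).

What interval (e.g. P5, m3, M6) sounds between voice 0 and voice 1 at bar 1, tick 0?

M3

voice 0=G3 voice 1=B3 -> M3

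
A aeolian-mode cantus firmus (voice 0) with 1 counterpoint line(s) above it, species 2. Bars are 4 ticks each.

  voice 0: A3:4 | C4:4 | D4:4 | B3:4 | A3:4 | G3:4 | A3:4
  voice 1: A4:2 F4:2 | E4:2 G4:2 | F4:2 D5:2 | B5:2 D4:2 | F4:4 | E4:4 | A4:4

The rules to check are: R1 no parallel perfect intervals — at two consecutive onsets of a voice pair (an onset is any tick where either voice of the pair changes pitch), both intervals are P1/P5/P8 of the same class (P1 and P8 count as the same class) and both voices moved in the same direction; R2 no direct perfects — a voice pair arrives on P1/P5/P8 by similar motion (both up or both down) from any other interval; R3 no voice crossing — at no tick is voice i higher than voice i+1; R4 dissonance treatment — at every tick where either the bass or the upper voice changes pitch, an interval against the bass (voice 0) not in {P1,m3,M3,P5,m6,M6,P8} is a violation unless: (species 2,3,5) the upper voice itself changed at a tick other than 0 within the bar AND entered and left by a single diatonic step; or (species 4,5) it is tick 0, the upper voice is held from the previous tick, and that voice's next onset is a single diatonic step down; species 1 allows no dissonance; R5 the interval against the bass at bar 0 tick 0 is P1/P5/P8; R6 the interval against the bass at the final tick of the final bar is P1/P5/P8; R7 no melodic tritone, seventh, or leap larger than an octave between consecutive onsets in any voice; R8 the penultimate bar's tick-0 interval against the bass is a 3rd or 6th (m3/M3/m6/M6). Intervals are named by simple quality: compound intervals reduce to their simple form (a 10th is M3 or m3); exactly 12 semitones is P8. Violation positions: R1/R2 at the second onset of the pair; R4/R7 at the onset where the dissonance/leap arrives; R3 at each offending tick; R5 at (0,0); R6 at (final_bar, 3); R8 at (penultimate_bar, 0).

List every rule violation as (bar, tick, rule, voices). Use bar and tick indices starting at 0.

(3, 2, R7, (1,))
(6, 0, R2, (0, 1))

bar 0: v0=A3 v1=A4 downbeat P8
bar 1: v0=C4 v1=E4 downbeat M3
bar 2: v0=D4 v1=F4 downbeat m3
bar 3: v0=B3 v1=B5 downbeat P1
bar 4: v0=A3 v1=F4 downbeat m6
bar 5: v0=G3 v1=E4 downbeat M6
bar 6: v0=A3 v1=A4 downbeat P8
  -> R7 @ bar 3 tick 2 v(1,): B5->D4 leap 21st
  -> R2 @ bar 6 tick 0 v(0, 1): G3/E4 M6 -> A3/A4 P8 similar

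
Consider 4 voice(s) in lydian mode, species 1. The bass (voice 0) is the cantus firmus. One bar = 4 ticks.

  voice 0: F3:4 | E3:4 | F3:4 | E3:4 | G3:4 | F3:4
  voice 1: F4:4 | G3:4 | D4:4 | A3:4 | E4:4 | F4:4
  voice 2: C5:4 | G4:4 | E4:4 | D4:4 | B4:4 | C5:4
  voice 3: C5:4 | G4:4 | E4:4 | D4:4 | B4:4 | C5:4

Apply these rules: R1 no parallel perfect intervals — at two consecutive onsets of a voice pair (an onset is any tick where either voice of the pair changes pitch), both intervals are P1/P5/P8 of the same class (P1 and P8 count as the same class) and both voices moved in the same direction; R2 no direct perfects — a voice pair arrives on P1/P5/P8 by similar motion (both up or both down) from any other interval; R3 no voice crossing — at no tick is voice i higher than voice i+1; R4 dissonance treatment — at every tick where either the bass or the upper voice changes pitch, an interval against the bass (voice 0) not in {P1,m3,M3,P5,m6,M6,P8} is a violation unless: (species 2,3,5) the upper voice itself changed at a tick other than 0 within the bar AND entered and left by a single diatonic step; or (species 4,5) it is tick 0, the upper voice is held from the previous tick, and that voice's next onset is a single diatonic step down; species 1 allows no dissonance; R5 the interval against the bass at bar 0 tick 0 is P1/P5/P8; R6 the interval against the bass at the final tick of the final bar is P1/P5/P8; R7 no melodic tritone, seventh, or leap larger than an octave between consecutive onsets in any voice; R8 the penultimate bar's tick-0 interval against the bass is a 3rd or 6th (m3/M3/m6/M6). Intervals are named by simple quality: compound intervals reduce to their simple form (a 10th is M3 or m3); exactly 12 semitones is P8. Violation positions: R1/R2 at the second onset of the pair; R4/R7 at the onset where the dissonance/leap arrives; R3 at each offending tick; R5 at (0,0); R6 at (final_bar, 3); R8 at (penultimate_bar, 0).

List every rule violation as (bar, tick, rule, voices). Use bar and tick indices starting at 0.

(1, 0, R1, (2, 3))
(1, 0, R2, (1, 2))
(1, 0, R2, (1, 3))
(1, 0, R7, (1,))
(2, 0, R1, (2, 3))
(2, 0, R4, (0, 2))
(2, 0, R4, (0, 3))
(3, 0, R1, (2, 3))
(3, 0, R4, (0, 1))
(3, 0, R4, (0, 2))
(3, 0, R4, (0, 3))
(4, 0, R1, (2, 3))
(4, 0, R2, (1, 2))
(4, 0, R2, (1, 3))
(5, 0, R1, (1, 2))
(5, 0, R1, (1, 3))
(5, 0, R1, (2, 3))

bar 0: v0=F3 v1=F4 v2=C5 v3=C5 downbeat P5
bar 1: v0=E3 v1=G3 v2=G4 v3=G4 downbeat m3
bar 2: v0=F3 v1=D4 v2=E4 v3=E4 downbeat M7
bar 3: v0=E3 v1=A3 v2=D4 v3=D4 downbeat m7
bar 4: v0=G3 v1=E4 v2=B4 v3=B4 downbeat M3
bar 5: v0=F3 v1=F4 v2=C5 v3=C5 downbeat P5
  -> R1 @ bar 1 tick 0 v(2, 3): C5/C5 P1 -> G4/G4 P1 similar
  -> R2 @ bar 1 tick 0 v(1, 2): F4/C5 P5 -> G3/G4 P8 similar
  -> R2 @ bar 1 tick 0 v(1, 3): F4/C5 P5 -> G3/G4 P8 similar
  -> R7 @ bar 1 tick 0 v(1,): F4->G3 leap 10st
  -> R1 @ bar 2 tick 0 v(2, 3): G4/G4 P1 -> E4/E4 P1 similar
  -> R4 @ bar 2 tick 0 v(0, 2): F3/E4 M7 untreated
  -> R4 @ bar 2 tick 0 v(0, 3): F3/E4 M7 untreated
  -> R1 @ bar 3 tick 0 v(2, 3): E4/E4 P1 -> D4/D4 P1 similar
  -> R4 @ bar 3 tick 0 v(0, 1): E3/A3 P4 untreated
  -> R4 @ bar 3 tick 0 v(0, 2): E3/D4 m7 untreated
  -> R4 @ bar 3 tick 0 v(0, 3): E3/D4 m7 untreated
  -> R1 @ bar 4 tick 0 v(2, 3): D4/D4 P1 -> B4/B4 P1 similar
  -> R2 @ bar 4 tick 0 v(1, 2): A3/D4 P4 -> E4/B4 P5 similar
  -> R2 @ bar 4 tick 0 v(1, 3): A3/D4 P4 -> E4/B4 P5 similar
  -> R1 @ bar 5 tick 0 v(1, 2): E4/B4 P5 -> F4/C5 P5 similar
  -> R1 @ bar 5 tick 0 v(1, 3): E4/B4 P5 -> F4/C5 P5 similar
  -> R1 @ bar 5 tick 0 v(2, 3): B4/B4 P1 -> C5/C5 P1 similar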